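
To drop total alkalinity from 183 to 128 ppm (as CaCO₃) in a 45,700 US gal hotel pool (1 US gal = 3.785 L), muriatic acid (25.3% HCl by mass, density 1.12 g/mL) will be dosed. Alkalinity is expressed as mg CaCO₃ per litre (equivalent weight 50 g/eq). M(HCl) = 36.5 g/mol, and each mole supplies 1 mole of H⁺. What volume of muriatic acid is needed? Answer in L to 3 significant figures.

Volume: 45,700 US gal × 3.785 L/gal = 172,974 L.
Alkalinity to neutralize: (183 − 128) = 55 mg/L as CaCO₃ × 172,974 L = 9514 g as CaCO₃.
Equivalents of H⁺ required: 9514 ÷ 50 g/eq = 190.3 eq = 190.3 mol HCl.
Mass of HCl: 190.3 × 36.5 = 6945 g.
Mass of 25.3% solution: 6945 / 0.253 = 27,450 g.
Volume: 27,450 g ÷ 1.12 g/mL = 24,510 mL.

24.5 L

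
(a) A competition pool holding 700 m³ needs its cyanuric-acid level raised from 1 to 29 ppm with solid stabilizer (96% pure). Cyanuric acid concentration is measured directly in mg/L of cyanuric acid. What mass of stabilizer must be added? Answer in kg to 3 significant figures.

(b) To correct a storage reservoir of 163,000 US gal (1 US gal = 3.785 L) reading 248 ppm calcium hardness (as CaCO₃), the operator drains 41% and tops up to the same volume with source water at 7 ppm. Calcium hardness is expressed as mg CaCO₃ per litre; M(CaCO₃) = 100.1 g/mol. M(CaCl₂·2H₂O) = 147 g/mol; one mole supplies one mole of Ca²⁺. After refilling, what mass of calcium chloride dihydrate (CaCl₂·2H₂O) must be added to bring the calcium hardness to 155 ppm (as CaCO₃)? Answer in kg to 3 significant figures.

(a) 20.4 kg; (b) 5.26 kg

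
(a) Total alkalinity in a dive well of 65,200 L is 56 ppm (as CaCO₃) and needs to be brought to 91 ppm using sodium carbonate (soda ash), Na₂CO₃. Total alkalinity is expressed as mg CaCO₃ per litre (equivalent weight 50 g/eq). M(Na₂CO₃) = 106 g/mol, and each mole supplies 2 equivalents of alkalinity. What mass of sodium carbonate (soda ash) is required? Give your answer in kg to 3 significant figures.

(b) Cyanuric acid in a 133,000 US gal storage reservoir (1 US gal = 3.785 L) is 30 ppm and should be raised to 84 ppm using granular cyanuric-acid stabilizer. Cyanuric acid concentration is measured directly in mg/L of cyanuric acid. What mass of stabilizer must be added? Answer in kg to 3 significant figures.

(a) 2.42 kg; (b) 27.2 kg

(a) Alkalinity to add: (91 − 56) = 35 mg/L as CaCO₃ × 65,200 L = 2282 g as CaCO₃.
(a) Equivalents: 2282 g ÷ 50 g/eq = 45.64 eq.
(a) Each mole of Na₂CO₃ supplies 2 eq, so 45.64 / 2 = 22.82 mol.
(a) Mass: 22.82 mol × 106 g/mol = 2419 g.

(b) Volume: 133,000 US gal × 3.785 L/gal = 503,405 L.
(b) CYA to add: (84 − 30) = 54 mg/L × 503,405 L = 27,180 g cyanuric acid.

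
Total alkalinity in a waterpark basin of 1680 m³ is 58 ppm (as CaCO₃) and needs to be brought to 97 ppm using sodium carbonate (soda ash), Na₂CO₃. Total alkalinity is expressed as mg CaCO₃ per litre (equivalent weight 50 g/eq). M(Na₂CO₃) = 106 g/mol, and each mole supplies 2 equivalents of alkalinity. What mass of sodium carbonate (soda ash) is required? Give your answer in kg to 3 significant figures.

69.5 kg

Volume: 1680 m³ = 1,680,000 L.
Alkalinity to add: (97 − 58) = 39 mg/L as CaCO₃ × 1,680,000 L = 65,520 g as CaCO₃.
Equivalents: 65,520 g ÷ 50 g/eq = 1310 eq.
Each mole of Na₂CO₃ supplies 2 eq, so 1310 / 2 = 655.2 mol.
Mass: 655.2 mol × 106 g/mol = 69,450 g.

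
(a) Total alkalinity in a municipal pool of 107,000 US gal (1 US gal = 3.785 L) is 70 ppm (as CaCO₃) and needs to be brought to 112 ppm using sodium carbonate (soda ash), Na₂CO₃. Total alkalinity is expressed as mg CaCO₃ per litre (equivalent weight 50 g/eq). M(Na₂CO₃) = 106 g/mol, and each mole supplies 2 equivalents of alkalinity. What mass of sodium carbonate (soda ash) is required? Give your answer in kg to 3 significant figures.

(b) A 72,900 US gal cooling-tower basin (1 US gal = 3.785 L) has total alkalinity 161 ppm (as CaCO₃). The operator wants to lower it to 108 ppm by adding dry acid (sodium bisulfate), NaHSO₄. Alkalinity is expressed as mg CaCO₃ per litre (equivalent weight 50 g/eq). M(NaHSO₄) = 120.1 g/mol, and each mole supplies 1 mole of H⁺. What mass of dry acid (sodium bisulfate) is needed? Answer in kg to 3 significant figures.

(a) 18.0 kg; (b) 35.1 kg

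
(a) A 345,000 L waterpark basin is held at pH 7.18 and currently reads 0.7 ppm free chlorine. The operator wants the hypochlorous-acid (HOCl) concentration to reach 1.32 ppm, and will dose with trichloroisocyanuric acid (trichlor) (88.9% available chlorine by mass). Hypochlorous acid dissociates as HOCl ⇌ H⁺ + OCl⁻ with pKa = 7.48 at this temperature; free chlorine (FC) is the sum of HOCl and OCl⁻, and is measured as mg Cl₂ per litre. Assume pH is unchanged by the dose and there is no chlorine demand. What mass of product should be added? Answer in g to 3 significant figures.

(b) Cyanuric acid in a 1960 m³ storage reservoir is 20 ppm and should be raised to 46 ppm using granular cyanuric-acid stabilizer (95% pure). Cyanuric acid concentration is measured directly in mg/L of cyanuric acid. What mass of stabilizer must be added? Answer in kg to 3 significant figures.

(a) 497 g; (b) 53.6 kg

(a) [OCl⁻]/[HOCl] = 10^(pH − pKa) = 10^(7.18 − 7.48) = 0.5012; fraction as HOCl = 1/(1 + 0.5012) = 0.6661.
(a) Free chlorine required for 1.32 ppm HOCl: 1.32 / 0.6661 = 1.982 ppm.
(a) FC to add: 1.982 − 0.7 = 1.282 mg/L as Cl₂.
(a) Cl₂ equivalent: 1.282 mg/L × 345,000 L = 442.1 g.
(a) Product at 88.9% available Cl: 442.1 / 0.889 = 497.3 g.

(b) Volume: 1960 m³ = 1,960,000 L.
(b) CYA to add: (46 − 20) = 26 mg/L × 1,960,000 L = 50,960 g cyanuric acid.
(b) At 95% purity: 50,960 / 0.95 = 53,640 g product.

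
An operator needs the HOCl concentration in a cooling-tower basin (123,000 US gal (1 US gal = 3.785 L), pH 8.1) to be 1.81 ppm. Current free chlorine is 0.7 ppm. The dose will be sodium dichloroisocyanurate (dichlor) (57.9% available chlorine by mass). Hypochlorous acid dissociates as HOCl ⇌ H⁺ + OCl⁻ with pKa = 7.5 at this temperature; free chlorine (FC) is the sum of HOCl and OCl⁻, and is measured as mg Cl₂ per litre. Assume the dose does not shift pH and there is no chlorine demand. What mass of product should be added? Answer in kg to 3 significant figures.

6.69 kg

Volume: 123,000 US gal × 3.785 L/gal = 465,555 L.
[OCl⁻]/[HOCl] = 10^(pH − pKa) = 10^(8.1 − 7.5) = 3.981; fraction as HOCl = 1/(1 + 3.981) = 0.2008.
Free chlorine required for 1.81 ppm HOCl: 1.81 / 0.2008 = 9.016 ppm.
FC to add: 9.016 − 0.7 = 8.316 mg/L as Cl₂.
Cl₂ equivalent: 8.316 mg/L × 465,555 L = 3871 g.
Product at 57.9% available Cl: 3871 / 0.579 = 6686 g.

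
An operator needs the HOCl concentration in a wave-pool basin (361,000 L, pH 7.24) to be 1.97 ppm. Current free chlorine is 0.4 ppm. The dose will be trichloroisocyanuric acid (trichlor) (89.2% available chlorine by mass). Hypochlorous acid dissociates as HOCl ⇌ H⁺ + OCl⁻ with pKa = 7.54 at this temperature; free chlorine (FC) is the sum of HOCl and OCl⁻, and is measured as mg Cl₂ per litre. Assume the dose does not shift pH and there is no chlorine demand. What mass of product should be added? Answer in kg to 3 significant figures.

1.03 kg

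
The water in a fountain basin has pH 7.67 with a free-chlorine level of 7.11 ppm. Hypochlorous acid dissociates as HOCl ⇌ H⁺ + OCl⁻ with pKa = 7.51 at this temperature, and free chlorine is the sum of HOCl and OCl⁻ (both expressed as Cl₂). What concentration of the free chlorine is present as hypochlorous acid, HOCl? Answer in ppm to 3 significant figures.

2.91 ppm

[OCl⁻]/[HOCl] = 10^(pH − pKa) = 10^(7.67 − 7.51) = 10^0.16 = 1.445.
Fraction as HOCl = 1 / (1 + 1.445) = 0.4089.
HOCl = 0.4089 × 7.11 ppm = 2.907 ppm.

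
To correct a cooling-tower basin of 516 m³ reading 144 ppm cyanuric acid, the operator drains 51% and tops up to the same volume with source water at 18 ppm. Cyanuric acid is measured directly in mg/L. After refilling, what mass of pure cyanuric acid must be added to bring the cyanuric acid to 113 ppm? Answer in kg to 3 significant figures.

Volume: 516 m³ = 516,000 L.
After draining 51% and refilling: 144 × 0.49 + 18 × 0.51 = 79.74 ppm.
Deficit to target: 113 − 79.74 = 33.26 mg/L.
Mass: 33.26 mg/L × 516,000 L = 17,160 g cyanuric acid.

17.2 kg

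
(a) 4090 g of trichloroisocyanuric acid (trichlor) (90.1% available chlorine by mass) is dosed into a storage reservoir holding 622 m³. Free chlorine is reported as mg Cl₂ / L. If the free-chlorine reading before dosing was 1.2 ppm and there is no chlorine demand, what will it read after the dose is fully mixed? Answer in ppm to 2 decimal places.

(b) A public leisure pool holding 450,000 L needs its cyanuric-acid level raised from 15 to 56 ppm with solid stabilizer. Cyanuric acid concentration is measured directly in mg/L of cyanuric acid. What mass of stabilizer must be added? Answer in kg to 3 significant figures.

(a) 7.12 ppm; (b) 18.4 kg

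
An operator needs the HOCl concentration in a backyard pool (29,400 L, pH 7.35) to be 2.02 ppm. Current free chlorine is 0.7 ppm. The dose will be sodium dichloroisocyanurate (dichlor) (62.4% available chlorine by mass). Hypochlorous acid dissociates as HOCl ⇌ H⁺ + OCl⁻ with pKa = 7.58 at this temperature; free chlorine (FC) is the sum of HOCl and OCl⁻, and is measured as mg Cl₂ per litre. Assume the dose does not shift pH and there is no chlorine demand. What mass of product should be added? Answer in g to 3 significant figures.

118 g

[OCl⁻]/[HOCl] = 10^(pH − pKa) = 10^(7.35 − 7.58) = 0.5888; fraction as HOCl = 1/(1 + 0.5888) = 0.6294.
Free chlorine required for 2.02 ppm HOCl: 2.02 / 0.6294 = 3.209 ppm.
FC to add: 3.209 − 0.7 = 2.509 mg/L as Cl₂.
Cl₂ equivalent: 2.509 mg/L × 29,400 L = 73.78 g.
Product at 62.4% available Cl: 73.78 / 0.624 = 118.2 g.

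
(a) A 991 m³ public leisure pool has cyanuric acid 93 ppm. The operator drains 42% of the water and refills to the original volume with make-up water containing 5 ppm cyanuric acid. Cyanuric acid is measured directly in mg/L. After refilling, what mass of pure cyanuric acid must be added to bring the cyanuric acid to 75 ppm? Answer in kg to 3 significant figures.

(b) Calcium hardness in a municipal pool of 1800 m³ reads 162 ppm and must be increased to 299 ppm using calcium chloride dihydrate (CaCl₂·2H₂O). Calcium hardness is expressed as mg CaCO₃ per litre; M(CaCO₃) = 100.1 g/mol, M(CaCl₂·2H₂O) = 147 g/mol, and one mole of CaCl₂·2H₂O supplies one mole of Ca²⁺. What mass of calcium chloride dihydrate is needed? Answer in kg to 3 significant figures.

(a) Volume: 991 m³ = 991,000 L.
(a) After draining 42% and refilling: 93 × 0.58 + 5 × 0.42 = 56.04 ppm.
(a) Deficit to target: 75 − 56.04 = 18.96 mg/L.
(a) Mass: 18.96 mg/L × 991,000 L = 18,790 g cyanuric acid.

(b) Volume: 1800 m³ = 1,800,000 L.
(b) Hardness to add: (299 − 162) = 137 mg/L as CaCO₃ × 1,800,000 L = 246,600 g as CaCO₃.
(b) Moles of Ca²⁺ (1 mol Ca²⁺ ≡ 1 mol CaCO₃): 246,600 / 100.1 g/mol = 2464 mol.
(b) Mass of CaCl₂·2H₂O: 2464 × 147 = 362,100 g.

(a) 18.8 kg; (b) 362 kg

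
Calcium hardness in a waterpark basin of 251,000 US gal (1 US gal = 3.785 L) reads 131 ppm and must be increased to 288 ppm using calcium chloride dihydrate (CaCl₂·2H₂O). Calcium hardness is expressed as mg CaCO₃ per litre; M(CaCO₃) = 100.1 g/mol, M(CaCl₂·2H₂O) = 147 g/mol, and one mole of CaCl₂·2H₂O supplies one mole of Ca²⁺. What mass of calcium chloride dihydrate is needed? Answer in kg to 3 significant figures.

219 kg

Volume: 251,000 US gal × 3.785 L/gal = 950,035 L.
Hardness to add: (288 − 131) = 157 mg/L as CaCO₃ × 950,035 L = 149,200 g as CaCO₃.
Moles of Ca²⁺ (1 mol Ca²⁺ ≡ 1 mol CaCO₃): 149,200 / 100.1 g/mol = 1490 mol.
Mass of CaCl₂·2H₂O: 1490 × 147 = 219,000 g.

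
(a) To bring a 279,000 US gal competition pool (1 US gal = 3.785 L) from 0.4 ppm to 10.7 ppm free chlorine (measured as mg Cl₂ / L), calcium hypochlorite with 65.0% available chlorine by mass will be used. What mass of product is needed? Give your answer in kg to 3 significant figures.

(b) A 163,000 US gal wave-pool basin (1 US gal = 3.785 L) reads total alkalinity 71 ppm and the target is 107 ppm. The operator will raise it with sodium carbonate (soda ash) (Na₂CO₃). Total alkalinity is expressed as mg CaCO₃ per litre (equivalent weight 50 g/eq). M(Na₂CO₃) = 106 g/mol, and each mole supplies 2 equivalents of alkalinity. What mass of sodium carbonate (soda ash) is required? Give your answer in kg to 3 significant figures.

(a) Volume: 279,000 US gal × 3.785 L/gal = 1,056,015 L.
(a) Chlorine deficit: 10.7 − 0.4 = 10.3 ppm = 10.3 mg/L as Cl₂.
(a) Cl₂ equivalent needed: 10.3 mg/L × 1,056,015 L = 10,880,000 mg = 10,880 g.
(a) Product at 65.0% available chlorine: 10,880 / 0.65 = 16,730 g.

(b) Volume: 163,000 US gal × 3.785 L/gal = 616,955 L.
(b) Alkalinity to add: (107 − 71) = 36 mg/L as CaCO₃ × 616,955 L = 22,210 g as CaCO₃.
(b) Equivalents: 22,210 g ÷ 50 g/eq = 444.2 eq.
(b) Each mole of Na₂CO₃ supplies 2 eq, so 444.2 / 2 = 222.1 mol.
(b) Mass: 222.1 mol × 106 g/mol = 23,540 g.

(a) 16.7 kg; (b) 23.5 kg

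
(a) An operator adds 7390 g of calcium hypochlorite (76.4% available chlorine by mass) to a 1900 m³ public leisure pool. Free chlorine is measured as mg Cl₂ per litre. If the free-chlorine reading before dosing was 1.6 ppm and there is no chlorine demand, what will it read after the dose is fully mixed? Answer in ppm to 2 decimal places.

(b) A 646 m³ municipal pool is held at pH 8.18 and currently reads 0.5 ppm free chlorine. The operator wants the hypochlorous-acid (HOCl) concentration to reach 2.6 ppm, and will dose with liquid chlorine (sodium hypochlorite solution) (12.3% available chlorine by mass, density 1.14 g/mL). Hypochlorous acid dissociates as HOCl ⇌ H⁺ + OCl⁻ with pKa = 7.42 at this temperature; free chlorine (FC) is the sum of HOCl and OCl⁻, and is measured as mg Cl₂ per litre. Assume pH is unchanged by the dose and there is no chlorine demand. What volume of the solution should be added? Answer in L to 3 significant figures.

(a) 4.57 ppm; (b) 78.6 L

(a) Volume: 1900 m³ = 1,900,000 L.
(a) Available chlorine delivered: 7390 g × 0.764 = 5646 g as Cl₂.
(a) Concentration rise: 5646 g / 1,900,000 L = 2.972 mg/L = 2.97 ppm.
(a) Final FC: 1.6 + 2.97 = 4.57 ppm.

(b) Volume: 646 m³ = 646,000 L.
(b) [OCl⁻]/[HOCl] = 10^(pH − pKa) = 10^(8.18 − 7.42) = 5.754; fraction as HOCl = 1/(1 + 5.754) = 0.1481.
(b) Free chlorine required for 2.6 ppm HOCl: 2.6 / 0.1481 = 17.56 ppm.
(b) FC to add: 17.56 − 0.5 = 17.06 mg/L as Cl₂.
(b) Cl₂ equivalent: 17.06 mg/L × 646,000 L = 11,020 g.
(b) Product at 12.3% available Cl: 11,020 / 0.123 = 89,610 g.
(b) Volume: 89,610 g ÷ 1.14 g/mL = 78,600 mL.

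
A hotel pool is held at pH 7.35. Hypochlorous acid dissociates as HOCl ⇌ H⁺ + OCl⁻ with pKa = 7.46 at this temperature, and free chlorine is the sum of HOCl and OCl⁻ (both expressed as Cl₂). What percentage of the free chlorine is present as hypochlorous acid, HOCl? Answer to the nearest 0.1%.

56.3%

[OCl⁻]/[HOCl] = 10^(pH − pKa) = 10^(7.35 − 7.46) = 10^-0.11 = 0.7762.
Fraction as HOCl = 1 / (1 + 0.7762) = 0.563.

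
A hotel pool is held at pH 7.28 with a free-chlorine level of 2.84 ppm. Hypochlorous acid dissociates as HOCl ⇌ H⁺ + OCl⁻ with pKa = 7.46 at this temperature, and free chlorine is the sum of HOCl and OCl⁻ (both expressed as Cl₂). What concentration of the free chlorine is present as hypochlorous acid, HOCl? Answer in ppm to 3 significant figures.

[OCl⁻]/[HOCl] = 10^(pH − pKa) = 10^(7.28 − 7.46) = 10^-0.18 = 0.6607.
Fraction as HOCl = 1 / (1 + 0.6607) = 0.6022.
HOCl = 0.6022 × 2.84 ppm = 1.71 ppm.

1.71 ppm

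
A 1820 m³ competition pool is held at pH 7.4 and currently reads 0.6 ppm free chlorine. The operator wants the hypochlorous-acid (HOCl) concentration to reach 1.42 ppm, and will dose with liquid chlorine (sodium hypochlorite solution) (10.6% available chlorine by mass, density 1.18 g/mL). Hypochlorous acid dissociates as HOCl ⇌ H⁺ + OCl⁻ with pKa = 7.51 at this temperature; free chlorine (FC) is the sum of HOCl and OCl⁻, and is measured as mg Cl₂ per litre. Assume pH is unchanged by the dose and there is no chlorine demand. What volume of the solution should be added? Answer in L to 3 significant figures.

Volume: 1820 m³ = 1,820,000 L.
[OCl⁻]/[HOCl] = 10^(pH − pKa) = 10^(7.4 − 7.51) = 0.7762; fraction as HOCl = 1/(1 + 0.7762) = 0.563.
Free chlorine required for 1.42 ppm HOCl: 1.42 / 0.563 = 2.522 ppm.
FC to add: 2.522 − 0.6 = 1.922 mg/L as Cl₂.
Cl₂ equivalent: 1.922 mg/L × 1,820,000 L = 3499 g.
Product at 10.6% available Cl: 3499 / 0.106 = 33,010 g.
Volume: 33,010 g ÷ 1.18 g/mL = 27,970 mL.

28.0 L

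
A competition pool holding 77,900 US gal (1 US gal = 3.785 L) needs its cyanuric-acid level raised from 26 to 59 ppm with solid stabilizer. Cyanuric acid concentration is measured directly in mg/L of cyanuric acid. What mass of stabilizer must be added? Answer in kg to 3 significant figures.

9.73 kg

Volume: 77,900 US gal × 3.785 L/gal = 294,852 L.
CYA to add: (59 − 26) = 33 mg/L × 294,852 L = 9730 g cyanuric acid.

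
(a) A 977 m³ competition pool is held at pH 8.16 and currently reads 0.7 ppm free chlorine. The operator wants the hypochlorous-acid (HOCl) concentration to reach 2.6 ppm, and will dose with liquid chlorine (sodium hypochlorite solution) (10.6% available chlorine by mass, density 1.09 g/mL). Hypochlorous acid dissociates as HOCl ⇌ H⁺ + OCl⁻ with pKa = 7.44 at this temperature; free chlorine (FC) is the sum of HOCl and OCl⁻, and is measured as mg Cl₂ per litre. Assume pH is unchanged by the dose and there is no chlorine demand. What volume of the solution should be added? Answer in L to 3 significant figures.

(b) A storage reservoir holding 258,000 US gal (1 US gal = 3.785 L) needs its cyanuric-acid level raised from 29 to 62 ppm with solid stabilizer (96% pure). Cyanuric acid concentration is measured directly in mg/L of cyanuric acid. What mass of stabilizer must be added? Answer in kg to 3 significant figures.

(a) 131 L; (b) 33.6 kg

(a) Volume: 977 m³ = 977,000 L.
(a) [OCl⁻]/[HOCl] = 10^(pH − pKa) = 10^(8.16 − 7.44) = 5.248; fraction as HOCl = 1/(1 + 5.248) = 0.16.
(a) Free chlorine required for 2.6 ppm HOCl: 2.6 / 0.16 = 16.24 ppm.
(a) FC to add: 16.24 − 0.7 = 15.54 mg/L as Cl₂.
(a) Cl₂ equivalent: 15.54 mg/L × 977,000 L = 15,190 g.
(a) Product at 10.6% available Cl: 15,190 / 0.106 = 143,300 g.
(a) Volume: 143,300 g ÷ 1.09 g/mL = 131,400 mL.

(b) Volume: 258,000 US gal × 3.785 L/gal = 976,530 L.
(b) CYA to add: (62 − 29) = 33 mg/L × 976,530 L = 32,230 g cyanuric acid.
(b) At 96% purity: 32,230 / 0.96 = 33,570 g product.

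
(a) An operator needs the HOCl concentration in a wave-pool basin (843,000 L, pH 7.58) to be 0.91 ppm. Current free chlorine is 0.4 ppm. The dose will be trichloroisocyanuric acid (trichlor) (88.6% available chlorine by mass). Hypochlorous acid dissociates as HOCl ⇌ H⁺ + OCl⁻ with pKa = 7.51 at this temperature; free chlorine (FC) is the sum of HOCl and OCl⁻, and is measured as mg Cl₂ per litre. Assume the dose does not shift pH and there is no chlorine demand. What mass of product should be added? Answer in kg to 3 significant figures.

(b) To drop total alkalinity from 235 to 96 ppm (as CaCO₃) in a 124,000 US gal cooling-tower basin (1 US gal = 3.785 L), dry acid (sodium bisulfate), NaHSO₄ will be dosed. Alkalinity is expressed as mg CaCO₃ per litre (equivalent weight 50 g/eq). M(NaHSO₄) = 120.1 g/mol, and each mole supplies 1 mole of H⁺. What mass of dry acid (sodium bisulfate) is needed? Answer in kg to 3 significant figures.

(a) [OCl⁻]/[HOCl] = 10^(pH − pKa) = 10^(7.58 − 7.51) = 1.175; fraction as HOCl = 1/(1 + 1.175) = 0.4598.
(a) Free chlorine required for 0.91 ppm HOCl: 0.91 / 0.4598 = 1.979 ppm.
(a) FC to add: 1.979 − 0.4 = 1.579 mg/L as Cl₂.
(a) Cl₂ equivalent: 1.579 mg/L × 843,000 L = 1331 g.
(a) Product at 88.6% available Cl: 1331 / 0.886 = 1503 g.

(b) Volume: 124,000 US gal × 3.785 L/gal = 469,340 L.
(b) Alkalinity to neutralize: (235 − 96) = 139 mg/L as CaCO₃ × 469,340 L = 65,240 g as CaCO₃.
(b) Equivalents of H⁺ required: 65,240 ÷ 50 g/eq = 1305 eq = 1305 mol NaHSO₄.
(b) Mass of NaHSO₄: 1305 × 120.1 = 156,700 g.

(a) 1.50 kg; (b) 157 kg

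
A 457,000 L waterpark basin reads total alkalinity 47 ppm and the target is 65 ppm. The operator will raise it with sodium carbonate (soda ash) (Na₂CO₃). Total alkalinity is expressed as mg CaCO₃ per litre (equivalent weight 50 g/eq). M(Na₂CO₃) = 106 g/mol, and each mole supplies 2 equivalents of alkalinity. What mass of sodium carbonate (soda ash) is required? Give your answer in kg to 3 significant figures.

8.72 kg

Alkalinity to add: (65 − 47) = 18 mg/L as CaCO₃ × 457,000 L = 8226 g as CaCO₃.
Equivalents: 8226 g ÷ 50 g/eq = 164.5 eq.
Each mole of Na₂CO₃ supplies 2 eq, so 164.5 / 2 = 82.26 mol.
Mass: 82.26 mol × 106 g/mol = 8720 g.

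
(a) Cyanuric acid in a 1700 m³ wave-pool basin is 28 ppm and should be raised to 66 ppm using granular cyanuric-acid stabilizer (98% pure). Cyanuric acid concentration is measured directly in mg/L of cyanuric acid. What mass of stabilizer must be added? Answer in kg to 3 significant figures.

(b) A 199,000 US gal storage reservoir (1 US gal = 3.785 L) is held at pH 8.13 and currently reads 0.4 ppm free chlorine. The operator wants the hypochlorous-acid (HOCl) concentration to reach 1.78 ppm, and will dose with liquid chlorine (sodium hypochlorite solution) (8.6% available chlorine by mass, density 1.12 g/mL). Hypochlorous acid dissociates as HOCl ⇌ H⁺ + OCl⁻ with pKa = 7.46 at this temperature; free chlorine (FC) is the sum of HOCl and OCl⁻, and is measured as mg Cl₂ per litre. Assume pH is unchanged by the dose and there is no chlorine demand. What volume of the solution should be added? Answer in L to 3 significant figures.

(a) Volume: 1700 m³ = 1,700,000 L.
(a) CYA to add: (66 − 28) = 38 mg/L × 1,700,000 L = 64,600 g cyanuric acid.
(a) At 98% purity: 64,600 / 0.98 = 65,920 g product.

(b) Volume: 199,000 US gal × 3.785 L/gal = 753,215 L.
(b) [OCl⁻]/[HOCl] = 10^(pH − pKa) = 10^(8.13 − 7.46) = 4.677; fraction as HOCl = 1/(1 + 4.677) = 0.1761.
(b) Free chlorine required for 1.78 ppm HOCl: 1.78 / 0.1761 = 10.11 ppm.
(b) FC to add: 10.11 − 0.4 = 9.706 mg/L as Cl₂.
(b) Cl₂ equivalent: 9.706 mg/L × 753,215 L = 7310 g.
(b) Product at 8.6% available Cl: 7310 / 0.086 = 85,010 g.
(b) Volume: 85,010 g ÷ 1.12 g/mL = 75,900 mL.

(a) 65.9 kg; (b) 75.9 L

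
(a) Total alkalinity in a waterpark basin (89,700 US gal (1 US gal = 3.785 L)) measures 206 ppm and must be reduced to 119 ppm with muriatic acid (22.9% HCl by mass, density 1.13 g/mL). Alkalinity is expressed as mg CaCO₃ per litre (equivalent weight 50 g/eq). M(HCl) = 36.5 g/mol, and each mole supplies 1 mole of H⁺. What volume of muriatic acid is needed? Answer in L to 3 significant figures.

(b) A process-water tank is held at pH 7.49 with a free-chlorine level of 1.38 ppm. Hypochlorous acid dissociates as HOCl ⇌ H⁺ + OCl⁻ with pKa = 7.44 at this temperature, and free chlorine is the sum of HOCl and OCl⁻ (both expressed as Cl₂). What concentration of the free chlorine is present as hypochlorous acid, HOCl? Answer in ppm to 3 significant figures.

(a) 83.3 L; (b) 0.650 ppm

(a) Volume: 89,700 US gal × 3.785 L/gal = 339,514 L.
(a) Alkalinity to neutralize: (206 − 119) = 87 mg/L as CaCO₃ × 339,514 L = 29,540 g as CaCO₃.
(a) Equivalents of H⁺ required: 29,540 ÷ 50 g/eq = 590.8 eq = 590.8 mol HCl.
(a) Mass of HCl: 590.8 × 36.5 = 21,560 g.
(a) Mass of 22.9% solution: 21,560 / 0.229 = 94,160 g.
(a) Volume: 94,160 g ÷ 1.13 g/mL = 83,330 mL.

(b) [OCl⁻]/[HOCl] = 10^(pH − pKa) = 10^(7.49 − 7.44) = 10^0.05 = 1.122.
(b) Fraction as HOCl = 1 / (1 + 1.122) = 0.4712.
(b) HOCl = 0.4712 × 1.38 ppm = 0.6503 ppm.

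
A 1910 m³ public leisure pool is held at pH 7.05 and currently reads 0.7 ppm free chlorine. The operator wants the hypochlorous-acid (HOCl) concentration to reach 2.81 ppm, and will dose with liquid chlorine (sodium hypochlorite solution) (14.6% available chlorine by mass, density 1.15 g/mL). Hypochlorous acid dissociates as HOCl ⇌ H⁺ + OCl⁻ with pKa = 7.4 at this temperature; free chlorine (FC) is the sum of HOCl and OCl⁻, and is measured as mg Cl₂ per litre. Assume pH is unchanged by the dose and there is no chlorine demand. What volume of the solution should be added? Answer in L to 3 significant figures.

Volume: 1910 m³ = 1,910,000 L.
[OCl⁻]/[HOCl] = 10^(pH − pKa) = 10^(7.05 − 7.4) = 0.4467; fraction as HOCl = 1/(1 + 0.4467) = 0.6912.
Free chlorine required for 2.81 ppm HOCl: 2.81 / 0.6912 = 4.065 ppm.
FC to add: 4.065 − 0.7 = 3.365 mg/L as Cl₂.
Cl₂ equivalent: 3.365 mg/L × 1,910,000 L = 6427 g.
Product at 14.6% available Cl: 6427 / 0.146 = 44,020 g.
Volume: 44,020 g ÷ 1.15 g/mL = 38,280 mL.

38.3 L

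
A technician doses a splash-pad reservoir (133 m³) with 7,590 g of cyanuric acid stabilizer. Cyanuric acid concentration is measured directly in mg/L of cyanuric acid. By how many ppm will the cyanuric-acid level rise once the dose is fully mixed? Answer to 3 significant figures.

57.1 ppm

Volume: 133 m³ = 133,000 L.
Rise: 7,590 g / 133,000 L × 1000 = 57.07 mg/L.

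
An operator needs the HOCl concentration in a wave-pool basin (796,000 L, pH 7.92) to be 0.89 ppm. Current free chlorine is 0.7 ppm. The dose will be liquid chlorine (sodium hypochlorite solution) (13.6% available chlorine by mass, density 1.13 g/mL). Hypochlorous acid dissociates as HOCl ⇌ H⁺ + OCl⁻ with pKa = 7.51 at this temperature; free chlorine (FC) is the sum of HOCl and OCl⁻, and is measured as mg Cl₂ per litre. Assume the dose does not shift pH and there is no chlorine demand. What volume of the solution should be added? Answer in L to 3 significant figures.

12.8 L

[OCl⁻]/[HOCl] = 10^(pH − pKa) = 10^(7.92 − 7.51) = 2.57; fraction as HOCl = 1/(1 + 2.57) = 0.2801.
Free chlorine required for 0.89 ppm HOCl: 0.89 / 0.2801 = 3.178 ppm.
FC to add: 3.178 − 0.7 = 2.478 mg/L as Cl₂.
Cl₂ equivalent: 2.478 mg/L × 796,000 L = 1972 g.
Product at 13.6% available Cl: 1972 / 0.136 = 14,500 g.
Volume: 14,500 g ÷ 1.13 g/mL = 12,830 mL.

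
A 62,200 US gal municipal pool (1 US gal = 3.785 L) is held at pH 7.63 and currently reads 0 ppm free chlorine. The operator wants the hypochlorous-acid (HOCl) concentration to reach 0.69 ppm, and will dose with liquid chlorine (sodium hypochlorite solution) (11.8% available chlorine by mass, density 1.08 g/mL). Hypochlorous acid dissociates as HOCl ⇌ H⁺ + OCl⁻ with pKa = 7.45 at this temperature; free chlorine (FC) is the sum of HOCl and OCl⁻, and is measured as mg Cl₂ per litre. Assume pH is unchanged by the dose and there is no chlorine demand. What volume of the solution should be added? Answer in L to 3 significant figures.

Volume: 62,200 US gal × 3.785 L/gal = 235,427 L.
[OCl⁻]/[HOCl] = 10^(pH − pKa) = 10^(7.63 − 7.45) = 1.514; fraction as HOCl = 1/(1 + 1.514) = 0.3978.
Free chlorine required for 0.69 ppm HOCl: 0.69 / 0.3978 = 1.734 ppm.
FC to add: 1.734 − 0 = 1.734 mg/L as Cl₂.
Cl₂ equivalent: 1.734 mg/L × 235,427 L = 408.3 g.
Product at 11.8% available Cl: 408.3 / 0.118 = 3460 g.
Volume: 3460 g ÷ 1.08 g/mL = 3204 mL.

3.20 L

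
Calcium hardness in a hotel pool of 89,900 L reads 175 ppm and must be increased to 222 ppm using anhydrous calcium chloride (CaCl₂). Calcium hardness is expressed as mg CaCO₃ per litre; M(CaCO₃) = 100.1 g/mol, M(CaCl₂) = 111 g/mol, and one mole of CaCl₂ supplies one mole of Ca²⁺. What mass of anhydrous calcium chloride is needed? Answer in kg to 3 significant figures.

Hardness to add: (222 − 175) = 47 mg/L as CaCO₃ × 89,900 L = 4225 g as CaCO₃.
Moles of Ca²⁺ (1 mol Ca²⁺ ≡ 1 mol CaCO₃): 4225 / 100.1 g/mol = 42.21 mol.
Mass of CaCl₂: 42.21 × 111 = 4685 g.

4.69 kg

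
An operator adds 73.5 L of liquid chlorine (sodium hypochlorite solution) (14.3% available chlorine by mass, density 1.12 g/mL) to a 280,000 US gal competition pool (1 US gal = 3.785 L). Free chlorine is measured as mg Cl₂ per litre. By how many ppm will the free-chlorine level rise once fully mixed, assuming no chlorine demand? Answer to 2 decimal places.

Volume: 280,000 US gal × 3.785 L/gal = 1,059,800 L.
Mass of solution: 73.5 L × 1000 mL/L × 1.12 g/mL = 82,320 g.
Available chlorine delivered: 82,320 g × 0.143 = 11,770 g as Cl₂.
Concentration rise: 11,770 g / 1,059,800 L = 11.11 mg/L = 11.11 ppm.

11.11 ppm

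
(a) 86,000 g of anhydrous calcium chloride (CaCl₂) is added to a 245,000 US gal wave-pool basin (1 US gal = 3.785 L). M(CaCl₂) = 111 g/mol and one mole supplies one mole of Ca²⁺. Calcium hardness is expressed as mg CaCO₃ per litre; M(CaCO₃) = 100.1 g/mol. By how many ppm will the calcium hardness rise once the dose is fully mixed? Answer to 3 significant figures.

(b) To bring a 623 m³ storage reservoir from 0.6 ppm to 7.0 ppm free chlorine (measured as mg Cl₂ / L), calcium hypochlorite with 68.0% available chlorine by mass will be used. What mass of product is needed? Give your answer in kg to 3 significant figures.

(a) 83.6 ppm; (b) 5.86 kg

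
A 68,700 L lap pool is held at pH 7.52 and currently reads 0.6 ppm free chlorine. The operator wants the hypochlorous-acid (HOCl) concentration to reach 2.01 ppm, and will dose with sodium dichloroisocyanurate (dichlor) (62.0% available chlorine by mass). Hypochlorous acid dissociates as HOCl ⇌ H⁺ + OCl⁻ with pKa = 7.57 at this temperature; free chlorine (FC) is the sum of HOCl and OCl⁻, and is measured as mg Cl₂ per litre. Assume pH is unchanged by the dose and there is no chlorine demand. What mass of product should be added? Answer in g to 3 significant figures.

355 g

[OCl⁻]/[HOCl] = 10^(pH − pKa) = 10^(7.52 − 7.57) = 0.8913; fraction as HOCl = 1/(1 + 0.8913) = 0.5288.
Free chlorine required for 2.01 ppm HOCl: 2.01 / 0.5288 = 3.801 ppm.
FC to add: 3.801 − 0.6 = 3.201 mg/L as Cl₂.
Cl₂ equivalent: 3.201 mg/L × 68,700 L = 219.9 g.
Product at 62.0% available Cl: 219.9 / 0.62 = 354.7 g.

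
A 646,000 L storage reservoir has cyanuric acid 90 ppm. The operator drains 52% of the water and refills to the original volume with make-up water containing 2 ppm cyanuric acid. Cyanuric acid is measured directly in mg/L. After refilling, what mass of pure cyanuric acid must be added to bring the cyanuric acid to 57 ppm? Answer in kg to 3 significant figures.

8.24 kg

After draining 52% and refilling: 90 × 0.48 + 2 × 0.52 = 44.24 ppm.
Deficit to target: 57 − 44.24 = 12.76 mg/L.
Mass: 12.76 mg/L × 646,000 L = 8243 g cyanuric acid.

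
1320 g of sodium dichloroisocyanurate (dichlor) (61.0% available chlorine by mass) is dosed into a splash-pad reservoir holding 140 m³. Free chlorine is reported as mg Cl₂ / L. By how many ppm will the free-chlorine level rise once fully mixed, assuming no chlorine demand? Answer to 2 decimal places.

5.75 ppm

Volume: 140 m³ = 140,000 L.
Available chlorine delivered: 1320 g × 0.61 = 805.2 g as Cl₂.
Concentration rise: 805.2 g / 140,000 L = 5.751 mg/L = 5.75 ppm.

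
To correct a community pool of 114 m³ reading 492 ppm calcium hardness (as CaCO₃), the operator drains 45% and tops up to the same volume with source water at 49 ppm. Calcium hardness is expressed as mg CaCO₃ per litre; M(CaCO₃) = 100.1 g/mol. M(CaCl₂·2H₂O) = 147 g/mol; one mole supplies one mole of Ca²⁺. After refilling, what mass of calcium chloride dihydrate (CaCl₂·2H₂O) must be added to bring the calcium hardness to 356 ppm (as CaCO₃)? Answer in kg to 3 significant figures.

10.6 kg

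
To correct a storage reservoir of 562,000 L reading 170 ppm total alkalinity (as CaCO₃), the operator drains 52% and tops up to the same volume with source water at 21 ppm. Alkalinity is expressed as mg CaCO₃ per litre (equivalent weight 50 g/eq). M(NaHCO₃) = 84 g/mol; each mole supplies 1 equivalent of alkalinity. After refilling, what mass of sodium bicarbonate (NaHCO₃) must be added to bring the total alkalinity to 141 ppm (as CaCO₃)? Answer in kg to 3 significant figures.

After draining 52% and refilling: 170 × 0.48 + 21 × 0.52 = 92.52 ppm.
Deficit to target: 141 − 92.52 = 48.48 mg/L.
As CaCO₃: 48.48 mg/L × 562,000 L = 27,250 g; ÷ 50 g/eq ÷ 1 = 544.9 mol NaHCO₃.
Mass: 544.9 × 84 = 45,770 g.

45.8 kg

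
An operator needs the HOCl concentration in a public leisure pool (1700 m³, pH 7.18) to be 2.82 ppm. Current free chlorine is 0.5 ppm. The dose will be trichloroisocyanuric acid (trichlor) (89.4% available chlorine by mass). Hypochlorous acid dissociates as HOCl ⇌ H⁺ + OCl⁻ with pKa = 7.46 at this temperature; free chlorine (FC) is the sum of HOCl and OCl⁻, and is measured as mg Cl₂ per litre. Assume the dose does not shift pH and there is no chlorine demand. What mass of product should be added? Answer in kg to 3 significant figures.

Volume: 1700 m³ = 1,700,000 L.
[OCl⁻]/[HOCl] = 10^(pH − pKa) = 10^(7.18 − 7.46) = 0.5248; fraction as HOCl = 1/(1 + 0.5248) = 0.6558.
Free chlorine required for 2.82 ppm HOCl: 2.82 / 0.6558 = 4.3 ppm.
FC to add: 4.3 − 0.5 = 3.8 mg/L as Cl₂.
Cl₂ equivalent: 3.8 mg/L × 1,700,000 L = 6460 g.
Product at 89.4% available Cl: 6460 / 0.894 = 7226 g.

7.23 kg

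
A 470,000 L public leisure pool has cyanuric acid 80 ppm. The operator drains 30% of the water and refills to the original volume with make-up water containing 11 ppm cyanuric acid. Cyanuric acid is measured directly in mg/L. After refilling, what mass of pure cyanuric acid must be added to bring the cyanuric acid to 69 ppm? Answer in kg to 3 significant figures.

4.56 kg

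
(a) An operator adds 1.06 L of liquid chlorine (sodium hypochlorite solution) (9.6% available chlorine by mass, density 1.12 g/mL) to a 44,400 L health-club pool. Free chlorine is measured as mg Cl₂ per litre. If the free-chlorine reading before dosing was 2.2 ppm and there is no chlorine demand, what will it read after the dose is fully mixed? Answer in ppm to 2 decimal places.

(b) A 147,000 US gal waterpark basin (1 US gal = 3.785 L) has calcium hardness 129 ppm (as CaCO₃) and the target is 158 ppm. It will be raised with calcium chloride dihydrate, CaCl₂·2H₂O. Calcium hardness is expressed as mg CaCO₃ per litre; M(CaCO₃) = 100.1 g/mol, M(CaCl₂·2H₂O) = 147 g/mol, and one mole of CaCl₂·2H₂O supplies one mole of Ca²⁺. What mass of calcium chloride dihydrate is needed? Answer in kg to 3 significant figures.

(a) Mass of solution: 1.06 L × 1000 mL/L × 1.12 g/mL = 1187 g.
(a) Available chlorine delivered: 1187 g × 0.096 = 114 g as Cl₂.
(a) Concentration rise: 114 g / 44,400 L = 2.567 mg/L = 2.57 ppm.
(a) Final FC: 2.2 + 2.57 = 4.77 ppm.

(b) Volume: 147,000 US gal × 3.785 L/gal = 556,395 L.
(b) Hardness to add: (158 − 129) = 29 mg/L as CaCO₃ × 556,395 L = 16,140 g as CaCO₃.
(b) Moles of Ca²⁺ (1 mol Ca²⁺ ≡ 1 mol CaCO₃): 16,140 / 100.1 g/mol = 161.2 mol.
(b) Mass of CaCl₂·2H₂O: 161.2 × 147 = 23,700 g.

(a) 4.77 ppm; (b) 23.7 kg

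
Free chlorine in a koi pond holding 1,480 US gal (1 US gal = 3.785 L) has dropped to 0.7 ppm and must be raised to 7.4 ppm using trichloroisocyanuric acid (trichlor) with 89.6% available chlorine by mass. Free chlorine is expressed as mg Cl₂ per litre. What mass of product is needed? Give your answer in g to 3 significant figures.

Volume: 1,480 US gal × 3.785 L/gal = 5,602 L.
Chlorine deficit: 7.4 − 0.7 = 6.7 ppm = 6.7 mg/L as Cl₂.
Cl₂ equivalent needed: 6.7 mg/L × 5,602 L = 37,530 mg = 37.53 g.
Product at 89.6% available chlorine: 37.53 / 0.896 = 41.89 g.

41.9 g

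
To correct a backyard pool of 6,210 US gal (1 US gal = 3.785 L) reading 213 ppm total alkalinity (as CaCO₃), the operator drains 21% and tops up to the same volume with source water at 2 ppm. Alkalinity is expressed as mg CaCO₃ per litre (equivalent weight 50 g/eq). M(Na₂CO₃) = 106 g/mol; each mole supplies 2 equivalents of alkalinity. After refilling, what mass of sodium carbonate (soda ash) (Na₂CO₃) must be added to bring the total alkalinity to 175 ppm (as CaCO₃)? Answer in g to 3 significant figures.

Volume: 6,210 US gal × 3.785 L/gal = 23,505 L.
After draining 21% and refilling: 213 × 0.79 + 2 × 0.21 = 168.69 ppm.
Deficit to target: 175 − 168.69 = 6.31 mg/L.
As CaCO₃: 6.31 mg/L × 23,505 L = 148.3 g; ÷ 50 g/eq ÷ 2 = 1.483 mol Na₂CO₃.
Mass: 1.483 × 106 = 157.2 g.

157 g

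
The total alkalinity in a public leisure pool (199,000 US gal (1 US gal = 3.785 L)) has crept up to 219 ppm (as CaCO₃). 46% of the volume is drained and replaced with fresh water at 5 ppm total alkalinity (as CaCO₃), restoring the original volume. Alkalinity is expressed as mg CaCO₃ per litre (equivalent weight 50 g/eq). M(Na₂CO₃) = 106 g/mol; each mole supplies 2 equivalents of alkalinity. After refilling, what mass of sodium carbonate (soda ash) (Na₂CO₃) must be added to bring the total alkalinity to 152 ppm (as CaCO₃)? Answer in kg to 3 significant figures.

Volume: 199,000 US gal × 3.785 L/gal = 753,215 L.
After draining 46% and refilling: 219 × 0.54 + 5 × 0.46 = 120.56 ppm.
Deficit to target: 152 − 120.56 = 31.44 mg/L.
As CaCO₃: 31.44 mg/L × 753,215 L = 23,680 g; ÷ 50 g/eq ÷ 2 = 236.8 mol Na₂CO₃.
Mass: 236.8 × 106 = 25,100 g.

25.1 kg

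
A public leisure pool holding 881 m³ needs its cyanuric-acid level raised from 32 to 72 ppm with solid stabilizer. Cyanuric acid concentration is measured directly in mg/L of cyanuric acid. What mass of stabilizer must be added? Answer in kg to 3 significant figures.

35.2 kg

Volume: 881 m³ = 881,000 L.
CYA to add: (72 − 32) = 40 mg/L × 881,000 L = 35,240 g cyanuric acid.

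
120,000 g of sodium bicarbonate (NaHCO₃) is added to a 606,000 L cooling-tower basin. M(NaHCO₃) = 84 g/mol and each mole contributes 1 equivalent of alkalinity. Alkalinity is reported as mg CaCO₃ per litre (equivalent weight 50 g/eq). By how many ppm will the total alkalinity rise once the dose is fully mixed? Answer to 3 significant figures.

118 ppm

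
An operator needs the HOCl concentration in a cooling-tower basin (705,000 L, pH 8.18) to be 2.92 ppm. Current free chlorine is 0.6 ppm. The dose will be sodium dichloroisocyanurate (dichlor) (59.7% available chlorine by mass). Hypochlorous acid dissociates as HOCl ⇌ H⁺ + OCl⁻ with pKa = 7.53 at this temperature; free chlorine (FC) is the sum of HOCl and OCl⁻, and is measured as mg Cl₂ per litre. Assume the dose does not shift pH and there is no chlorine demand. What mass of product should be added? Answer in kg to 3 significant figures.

18.1 kg

[OCl⁻]/[HOCl] = 10^(pH − pKa) = 10^(8.18 − 7.53) = 4.467; fraction as HOCl = 1/(1 + 4.467) = 0.1829.
Free chlorine required for 2.92 ppm HOCl: 2.92 / 0.1829 = 15.96 ppm.
FC to add: 15.96 − 0.6 = 15.36 mg/L as Cl₂.
Cl₂ equivalent: 15.36 mg/L × 705,000 L = 10,830 g.
Product at 59.7% available Cl: 10,830 / 0.597 = 18,140 g.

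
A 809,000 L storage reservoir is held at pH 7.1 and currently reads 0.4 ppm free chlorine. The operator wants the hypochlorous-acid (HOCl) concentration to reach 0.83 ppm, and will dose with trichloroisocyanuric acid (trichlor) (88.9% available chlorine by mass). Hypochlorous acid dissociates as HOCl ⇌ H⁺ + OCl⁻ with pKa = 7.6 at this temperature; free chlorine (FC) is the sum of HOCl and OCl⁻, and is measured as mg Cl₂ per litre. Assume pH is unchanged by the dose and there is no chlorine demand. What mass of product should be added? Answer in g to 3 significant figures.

[OCl⁻]/[HOCl] = 10^(pH − pKa) = 10^(7.1 − 7.6) = 0.3162; fraction as HOCl = 1/(1 + 0.3162) = 0.7597.
Free chlorine required for 0.83 ppm HOCl: 0.83 / 0.7597 = 1.092 ppm.
FC to add: 1.092 − 0.4 = 0.6925 mg/L as Cl₂.
Cl₂ equivalent: 0.6925 mg/L × 809,000 L = 560.2 g.
Product at 88.9% available Cl: 560.2 / 0.889 = 630.2 g.

630 g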